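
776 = 776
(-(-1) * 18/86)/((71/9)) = 81/3053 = 0.03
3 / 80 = 0.04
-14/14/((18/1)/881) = -881/18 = -48.94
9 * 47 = 423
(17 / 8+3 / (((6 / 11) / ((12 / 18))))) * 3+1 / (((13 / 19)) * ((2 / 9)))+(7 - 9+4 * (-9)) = -1461 / 104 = -14.05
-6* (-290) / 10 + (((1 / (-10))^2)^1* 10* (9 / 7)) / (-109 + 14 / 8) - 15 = 795789 / 5005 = 159.00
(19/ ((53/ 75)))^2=2030625/ 2809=722.90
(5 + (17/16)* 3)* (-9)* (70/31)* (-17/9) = 77945/248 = 314.29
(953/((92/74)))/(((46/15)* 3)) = 176305/2116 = 83.32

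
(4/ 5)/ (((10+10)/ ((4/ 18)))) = 2/ 225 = 0.01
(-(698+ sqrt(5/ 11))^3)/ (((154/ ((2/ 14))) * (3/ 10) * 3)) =-18703813910/ 53361 - 80388685 * sqrt(55)/ 586971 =-351530.37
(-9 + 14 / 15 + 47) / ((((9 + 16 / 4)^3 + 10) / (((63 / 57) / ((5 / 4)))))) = 16352 / 1048325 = 0.02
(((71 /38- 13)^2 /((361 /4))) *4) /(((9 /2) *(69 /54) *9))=318096 /2997383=0.11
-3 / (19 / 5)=-15 / 19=-0.79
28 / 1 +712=740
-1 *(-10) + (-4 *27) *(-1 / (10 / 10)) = 118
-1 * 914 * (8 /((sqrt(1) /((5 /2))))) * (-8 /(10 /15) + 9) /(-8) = -6855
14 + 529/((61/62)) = 33652/61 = 551.67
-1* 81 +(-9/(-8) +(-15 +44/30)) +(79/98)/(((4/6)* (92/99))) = -24913141/270480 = -92.11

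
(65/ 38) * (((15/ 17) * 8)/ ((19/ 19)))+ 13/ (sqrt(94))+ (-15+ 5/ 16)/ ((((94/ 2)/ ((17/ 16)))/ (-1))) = 13 * sqrt(94)/ 94+ 1025855/ 82688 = 13.75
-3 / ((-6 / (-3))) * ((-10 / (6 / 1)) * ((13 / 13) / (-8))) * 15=-75 / 16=-4.69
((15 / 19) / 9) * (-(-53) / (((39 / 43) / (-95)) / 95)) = -5412625 / 117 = -46261.75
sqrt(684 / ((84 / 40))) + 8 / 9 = 8 / 9 + 2 * sqrt(3990) / 7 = 18.94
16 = 16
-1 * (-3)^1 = 3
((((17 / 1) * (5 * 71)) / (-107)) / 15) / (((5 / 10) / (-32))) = 77248 / 321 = 240.65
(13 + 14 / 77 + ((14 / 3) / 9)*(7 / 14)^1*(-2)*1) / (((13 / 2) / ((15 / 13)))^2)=376100 / 942513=0.40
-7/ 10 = -0.70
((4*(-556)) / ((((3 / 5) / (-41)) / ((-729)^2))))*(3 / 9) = 26921620080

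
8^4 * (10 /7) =40960 /7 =5851.43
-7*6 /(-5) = 42 /5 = 8.40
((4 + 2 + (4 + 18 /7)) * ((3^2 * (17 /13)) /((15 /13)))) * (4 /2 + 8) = 8976 /7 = 1282.29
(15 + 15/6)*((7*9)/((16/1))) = 2205/32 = 68.91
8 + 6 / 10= 43 / 5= 8.60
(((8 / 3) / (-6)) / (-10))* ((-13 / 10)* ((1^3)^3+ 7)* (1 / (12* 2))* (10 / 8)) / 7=-13 / 3780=-0.00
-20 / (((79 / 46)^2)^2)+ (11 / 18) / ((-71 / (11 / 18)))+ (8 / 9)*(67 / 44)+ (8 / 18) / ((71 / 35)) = -7211759045627 / 9856084296564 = -0.73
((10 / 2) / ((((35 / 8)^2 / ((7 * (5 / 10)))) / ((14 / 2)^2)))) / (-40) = -28 / 25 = -1.12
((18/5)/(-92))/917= -9/210910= -0.00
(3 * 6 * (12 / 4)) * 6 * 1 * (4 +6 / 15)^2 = 156816 / 25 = 6272.64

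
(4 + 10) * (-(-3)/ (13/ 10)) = 420/ 13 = 32.31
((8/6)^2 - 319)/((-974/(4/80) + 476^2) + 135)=-2855/1865079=-0.00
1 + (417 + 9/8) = 3353/8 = 419.12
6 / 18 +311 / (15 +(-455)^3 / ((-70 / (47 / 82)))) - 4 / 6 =-126341723 / 379484205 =-0.33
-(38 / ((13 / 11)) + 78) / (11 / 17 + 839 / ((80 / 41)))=-1947520 / 7613619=-0.26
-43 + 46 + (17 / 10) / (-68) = 119 / 40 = 2.98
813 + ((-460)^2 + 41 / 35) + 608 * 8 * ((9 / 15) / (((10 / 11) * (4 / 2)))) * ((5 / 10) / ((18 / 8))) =111704704 / 525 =212770.86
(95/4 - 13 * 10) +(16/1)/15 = -6311/60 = -105.18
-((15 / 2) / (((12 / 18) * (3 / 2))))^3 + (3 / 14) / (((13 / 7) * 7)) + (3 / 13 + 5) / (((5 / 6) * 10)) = -7666401 / 18200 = -421.23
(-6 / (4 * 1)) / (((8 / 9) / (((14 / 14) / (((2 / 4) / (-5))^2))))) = -675 / 4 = -168.75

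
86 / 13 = 6.62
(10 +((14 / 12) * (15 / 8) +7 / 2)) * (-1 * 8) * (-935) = 234685 / 2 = 117342.50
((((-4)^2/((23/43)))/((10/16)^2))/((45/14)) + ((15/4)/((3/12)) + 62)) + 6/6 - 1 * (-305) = 10526573/25875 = 406.82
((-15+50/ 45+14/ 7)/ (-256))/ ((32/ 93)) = 3317/ 24576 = 0.13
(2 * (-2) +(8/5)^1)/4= -3/5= -0.60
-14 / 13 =-1.08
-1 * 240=-240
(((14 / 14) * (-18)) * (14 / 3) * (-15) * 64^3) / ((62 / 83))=13707509760 / 31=442177734.19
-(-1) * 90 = 90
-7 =-7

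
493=493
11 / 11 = 1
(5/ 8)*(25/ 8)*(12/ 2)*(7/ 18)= 875/ 192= 4.56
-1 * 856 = -856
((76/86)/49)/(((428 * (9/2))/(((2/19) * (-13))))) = -26/2029041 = -0.00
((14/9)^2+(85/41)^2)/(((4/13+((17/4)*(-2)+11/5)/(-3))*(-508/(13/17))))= -772922345/184026220974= -0.00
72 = 72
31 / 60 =0.52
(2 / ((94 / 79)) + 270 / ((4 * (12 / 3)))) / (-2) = -6977 / 752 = -9.28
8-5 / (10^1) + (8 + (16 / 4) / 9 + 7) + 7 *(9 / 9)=539 / 18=29.94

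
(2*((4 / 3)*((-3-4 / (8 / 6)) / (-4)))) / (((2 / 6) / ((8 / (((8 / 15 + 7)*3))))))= 480 / 113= 4.25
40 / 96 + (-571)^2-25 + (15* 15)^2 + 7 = 4519781 / 12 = 376648.42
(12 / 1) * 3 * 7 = 252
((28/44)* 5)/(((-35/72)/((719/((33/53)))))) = -7558.41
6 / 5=1.20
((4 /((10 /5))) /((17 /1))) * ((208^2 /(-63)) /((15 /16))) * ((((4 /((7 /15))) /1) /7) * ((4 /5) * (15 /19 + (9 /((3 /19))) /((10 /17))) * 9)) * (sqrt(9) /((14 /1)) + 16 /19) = -28883135004672 /368373425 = -78407.22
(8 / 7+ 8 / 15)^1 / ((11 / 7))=16 / 15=1.07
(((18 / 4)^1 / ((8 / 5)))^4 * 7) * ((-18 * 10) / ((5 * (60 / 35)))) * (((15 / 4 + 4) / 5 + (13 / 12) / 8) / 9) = -3612286125 / 2097152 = -1722.47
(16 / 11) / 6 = 8 / 33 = 0.24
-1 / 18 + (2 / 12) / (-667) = -335 / 6003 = -0.06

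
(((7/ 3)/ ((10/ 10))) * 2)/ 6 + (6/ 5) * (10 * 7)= 763/ 9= 84.78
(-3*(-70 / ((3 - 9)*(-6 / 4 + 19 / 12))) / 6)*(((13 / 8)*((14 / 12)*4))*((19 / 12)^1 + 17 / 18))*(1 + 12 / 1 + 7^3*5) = -2318680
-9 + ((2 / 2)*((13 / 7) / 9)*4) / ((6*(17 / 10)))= -28657 / 3213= -8.92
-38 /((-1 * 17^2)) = 0.13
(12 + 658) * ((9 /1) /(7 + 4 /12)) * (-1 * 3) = -27135 /11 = -2466.82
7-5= 2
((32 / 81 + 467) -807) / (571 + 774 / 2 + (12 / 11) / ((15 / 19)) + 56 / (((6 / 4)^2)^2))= -756470 / 2161663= -0.35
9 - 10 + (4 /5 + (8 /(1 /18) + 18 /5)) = 737 /5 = 147.40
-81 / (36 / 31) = -279 / 4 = -69.75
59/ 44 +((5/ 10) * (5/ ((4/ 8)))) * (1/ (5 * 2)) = 81/ 44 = 1.84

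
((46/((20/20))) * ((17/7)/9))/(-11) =-782/693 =-1.13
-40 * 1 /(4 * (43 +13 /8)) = -80 /357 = -0.22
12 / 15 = 4 / 5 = 0.80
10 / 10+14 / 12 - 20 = -107 / 6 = -17.83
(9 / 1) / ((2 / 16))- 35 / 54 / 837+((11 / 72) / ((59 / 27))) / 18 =1536075175 / 21333456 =72.00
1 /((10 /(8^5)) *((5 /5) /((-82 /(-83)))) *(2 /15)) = 2015232 /83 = 24279.90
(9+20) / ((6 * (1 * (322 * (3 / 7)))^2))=29 / 114264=0.00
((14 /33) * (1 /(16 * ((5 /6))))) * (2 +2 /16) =119 /1760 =0.07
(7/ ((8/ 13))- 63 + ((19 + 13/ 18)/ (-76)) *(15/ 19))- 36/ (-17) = -3661007/ 73644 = -49.71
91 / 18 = 5.06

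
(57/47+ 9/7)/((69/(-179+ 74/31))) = -1500150/234577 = -6.40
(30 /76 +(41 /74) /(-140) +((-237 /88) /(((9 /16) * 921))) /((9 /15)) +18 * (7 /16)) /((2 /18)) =37049002961 /498546510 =74.31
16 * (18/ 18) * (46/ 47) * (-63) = -46368/ 47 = -986.55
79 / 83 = 0.95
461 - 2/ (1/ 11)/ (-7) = 3249/ 7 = 464.14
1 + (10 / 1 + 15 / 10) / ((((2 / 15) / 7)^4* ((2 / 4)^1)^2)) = 2795664383 / 8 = 349458047.88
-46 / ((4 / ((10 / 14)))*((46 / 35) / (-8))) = 50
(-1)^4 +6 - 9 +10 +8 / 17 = 144 / 17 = 8.47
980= 980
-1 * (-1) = 1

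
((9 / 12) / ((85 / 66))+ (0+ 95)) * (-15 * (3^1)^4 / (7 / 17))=-3948507 / 14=-282036.21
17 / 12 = 1.42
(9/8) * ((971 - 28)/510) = 2829/1360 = 2.08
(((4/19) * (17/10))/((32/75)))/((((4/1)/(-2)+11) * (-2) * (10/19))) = -17/192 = -0.09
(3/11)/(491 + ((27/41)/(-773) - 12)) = 95079/166990120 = 0.00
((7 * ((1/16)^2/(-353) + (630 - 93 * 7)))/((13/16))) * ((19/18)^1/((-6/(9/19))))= 13284103/881088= 15.08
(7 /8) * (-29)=-203 /8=-25.38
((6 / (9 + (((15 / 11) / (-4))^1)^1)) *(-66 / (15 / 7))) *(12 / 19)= -162624 / 12065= -13.48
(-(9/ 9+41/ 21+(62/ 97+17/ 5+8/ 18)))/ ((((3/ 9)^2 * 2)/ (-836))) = 94972526/ 3395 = 27974.23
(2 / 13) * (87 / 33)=0.41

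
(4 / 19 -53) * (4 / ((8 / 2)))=-1003 / 19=-52.79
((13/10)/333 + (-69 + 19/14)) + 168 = 1169708/11655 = 100.36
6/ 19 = 0.32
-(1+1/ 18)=-19/ 18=-1.06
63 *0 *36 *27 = 0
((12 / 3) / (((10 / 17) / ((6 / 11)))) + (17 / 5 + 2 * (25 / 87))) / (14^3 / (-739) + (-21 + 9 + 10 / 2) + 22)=27170813 / 39911685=0.68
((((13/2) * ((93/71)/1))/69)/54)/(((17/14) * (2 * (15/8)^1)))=5642/11243205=0.00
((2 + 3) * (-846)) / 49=-4230 / 49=-86.33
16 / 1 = 16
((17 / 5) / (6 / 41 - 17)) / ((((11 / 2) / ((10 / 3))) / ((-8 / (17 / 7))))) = 9184 / 22803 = 0.40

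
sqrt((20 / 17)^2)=20 / 17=1.18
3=3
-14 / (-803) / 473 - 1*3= -1139443 / 379819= -3.00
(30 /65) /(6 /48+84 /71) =3408 /9659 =0.35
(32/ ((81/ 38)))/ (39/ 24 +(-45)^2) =0.01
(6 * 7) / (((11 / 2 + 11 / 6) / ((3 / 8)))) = 189 / 88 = 2.15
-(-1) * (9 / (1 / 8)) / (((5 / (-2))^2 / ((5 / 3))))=96 / 5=19.20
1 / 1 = 1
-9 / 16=-0.56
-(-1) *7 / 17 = 7 / 17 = 0.41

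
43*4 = 172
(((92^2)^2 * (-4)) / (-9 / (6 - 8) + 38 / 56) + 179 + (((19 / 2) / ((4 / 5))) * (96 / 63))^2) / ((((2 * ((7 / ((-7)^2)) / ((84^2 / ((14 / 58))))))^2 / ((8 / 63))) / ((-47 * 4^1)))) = 69139748416533415936 / 5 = 13827949683306683187.20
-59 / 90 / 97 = -59 / 8730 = -0.01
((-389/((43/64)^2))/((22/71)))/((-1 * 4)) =695.26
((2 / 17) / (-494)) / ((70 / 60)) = -6 / 29393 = -0.00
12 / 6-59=-57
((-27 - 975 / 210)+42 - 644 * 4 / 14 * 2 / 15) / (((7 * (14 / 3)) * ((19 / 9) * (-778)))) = 26793 / 101404520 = 0.00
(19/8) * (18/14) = 171/56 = 3.05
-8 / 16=-1 / 2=-0.50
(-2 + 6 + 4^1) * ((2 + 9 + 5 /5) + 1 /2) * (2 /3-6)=-1600 /3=-533.33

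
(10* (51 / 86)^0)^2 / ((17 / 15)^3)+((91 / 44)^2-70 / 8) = 610858333 / 9511568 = 64.22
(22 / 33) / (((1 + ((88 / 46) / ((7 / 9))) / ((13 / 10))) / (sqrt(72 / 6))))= 8372*sqrt(3) / 18159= 0.80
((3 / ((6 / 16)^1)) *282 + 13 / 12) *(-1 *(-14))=31599.17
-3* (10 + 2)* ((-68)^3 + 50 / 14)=79235964 / 7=11319423.43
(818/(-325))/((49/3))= -2454/15925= -0.15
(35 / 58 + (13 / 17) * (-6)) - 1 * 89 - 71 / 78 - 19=-112.90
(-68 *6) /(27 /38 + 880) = -15504 /33467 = -0.46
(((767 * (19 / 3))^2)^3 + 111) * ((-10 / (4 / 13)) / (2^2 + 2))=-155649293853851380645533380 / 2187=-71170230385848825169425.41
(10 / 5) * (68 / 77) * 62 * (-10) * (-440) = 3372800 / 7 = 481828.57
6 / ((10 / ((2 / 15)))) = 2 / 25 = 0.08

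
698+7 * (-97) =19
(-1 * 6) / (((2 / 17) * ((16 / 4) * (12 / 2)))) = -17 / 8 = -2.12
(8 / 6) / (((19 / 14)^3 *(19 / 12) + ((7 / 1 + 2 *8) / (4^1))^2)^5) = 51613760471788708429824 / 2691682755366526997519963695243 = 0.00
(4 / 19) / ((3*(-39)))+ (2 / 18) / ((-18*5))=-607 / 200070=-0.00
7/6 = 1.17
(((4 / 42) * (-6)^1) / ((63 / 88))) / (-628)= 88 / 69237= 0.00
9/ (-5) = -9/ 5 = -1.80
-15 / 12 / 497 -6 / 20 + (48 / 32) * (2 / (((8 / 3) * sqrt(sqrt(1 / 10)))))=-3007 / 9940 + 9 * 10^(1 / 4) / 8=1.70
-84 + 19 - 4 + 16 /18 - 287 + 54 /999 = -118234 /333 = -355.06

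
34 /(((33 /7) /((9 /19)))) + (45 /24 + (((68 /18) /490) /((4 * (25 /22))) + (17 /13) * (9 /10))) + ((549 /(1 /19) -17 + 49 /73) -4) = 911170468418543 /87468381000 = 10417.14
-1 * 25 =-25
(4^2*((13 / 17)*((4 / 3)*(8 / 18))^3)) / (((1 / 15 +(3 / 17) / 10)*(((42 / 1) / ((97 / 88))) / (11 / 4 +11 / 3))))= 12912640 / 2539107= 5.09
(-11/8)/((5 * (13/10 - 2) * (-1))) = -11/28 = -0.39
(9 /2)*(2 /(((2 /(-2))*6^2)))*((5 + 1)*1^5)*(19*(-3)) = 171 /2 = 85.50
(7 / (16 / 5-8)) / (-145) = 7 / 696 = 0.01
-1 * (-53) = 53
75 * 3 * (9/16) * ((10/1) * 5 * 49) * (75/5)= 4651171.88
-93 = -93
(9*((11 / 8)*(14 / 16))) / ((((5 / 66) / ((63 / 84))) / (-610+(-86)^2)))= 232783551 / 320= 727448.60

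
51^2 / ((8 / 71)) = 184671 / 8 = 23083.88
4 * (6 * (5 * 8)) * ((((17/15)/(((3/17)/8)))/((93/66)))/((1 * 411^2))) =0.21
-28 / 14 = -2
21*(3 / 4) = 63 / 4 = 15.75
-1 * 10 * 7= -70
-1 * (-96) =96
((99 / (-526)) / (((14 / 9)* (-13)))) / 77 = 81 / 670124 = 0.00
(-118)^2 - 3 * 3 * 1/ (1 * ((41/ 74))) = 570218/ 41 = 13907.76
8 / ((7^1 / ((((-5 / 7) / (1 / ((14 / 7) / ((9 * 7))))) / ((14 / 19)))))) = -760 / 21609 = -0.04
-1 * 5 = -5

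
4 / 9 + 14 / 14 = 1.44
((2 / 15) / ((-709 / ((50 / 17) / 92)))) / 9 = -5 / 7484913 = -0.00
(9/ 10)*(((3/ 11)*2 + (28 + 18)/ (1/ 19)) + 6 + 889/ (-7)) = 74601/ 110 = 678.19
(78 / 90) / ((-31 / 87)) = -377 / 155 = -2.43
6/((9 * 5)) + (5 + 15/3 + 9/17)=10.66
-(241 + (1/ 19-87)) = -2927/ 19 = -154.05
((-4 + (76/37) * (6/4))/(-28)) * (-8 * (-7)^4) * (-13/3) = 303212/111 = 2731.64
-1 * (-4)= 4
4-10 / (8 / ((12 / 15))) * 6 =-2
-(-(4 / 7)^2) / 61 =16 / 2989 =0.01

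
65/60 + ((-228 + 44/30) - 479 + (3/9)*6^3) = -12649/20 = -632.45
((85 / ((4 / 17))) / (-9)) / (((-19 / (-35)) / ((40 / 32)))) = -252875 / 2736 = -92.43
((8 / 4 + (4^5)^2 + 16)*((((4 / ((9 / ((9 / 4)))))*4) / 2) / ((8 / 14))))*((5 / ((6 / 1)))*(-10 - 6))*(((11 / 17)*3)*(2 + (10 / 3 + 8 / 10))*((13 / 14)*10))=-16229767840 / 3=-5409922613.33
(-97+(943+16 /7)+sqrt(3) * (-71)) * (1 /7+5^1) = 213768 /49 - 2556 * sqrt(3) /7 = 3730.17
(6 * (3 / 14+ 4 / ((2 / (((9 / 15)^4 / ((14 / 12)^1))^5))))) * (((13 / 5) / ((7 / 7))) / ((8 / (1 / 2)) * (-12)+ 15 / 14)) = -5954347213095065018 / 340031147003173828125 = -0.02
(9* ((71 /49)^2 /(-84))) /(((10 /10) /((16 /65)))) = -60492 /1092455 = -0.06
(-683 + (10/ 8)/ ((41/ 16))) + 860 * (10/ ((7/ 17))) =5798319/ 287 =20203.20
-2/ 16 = -1/ 8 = -0.12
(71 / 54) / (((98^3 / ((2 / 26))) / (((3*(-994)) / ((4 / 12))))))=-5041 / 5243784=-0.00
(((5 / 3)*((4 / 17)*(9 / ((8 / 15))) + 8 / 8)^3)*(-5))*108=-110526.36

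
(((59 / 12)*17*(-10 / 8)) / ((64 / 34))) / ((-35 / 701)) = 11952751 / 10752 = 1111.68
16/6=8/3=2.67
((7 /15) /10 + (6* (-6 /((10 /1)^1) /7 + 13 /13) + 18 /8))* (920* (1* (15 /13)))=751778 /91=8261.30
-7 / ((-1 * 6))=7 / 6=1.17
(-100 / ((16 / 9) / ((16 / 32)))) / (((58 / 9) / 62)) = -270.58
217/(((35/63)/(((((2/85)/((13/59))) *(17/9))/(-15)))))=-5.25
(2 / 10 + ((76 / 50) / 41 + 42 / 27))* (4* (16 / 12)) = 264592 / 27675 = 9.56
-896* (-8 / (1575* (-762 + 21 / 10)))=-2048 / 341955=-0.01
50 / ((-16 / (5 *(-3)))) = 375 / 8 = 46.88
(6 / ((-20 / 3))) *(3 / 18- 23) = 20.55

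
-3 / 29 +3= 84 / 29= 2.90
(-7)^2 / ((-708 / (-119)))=5831 / 708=8.24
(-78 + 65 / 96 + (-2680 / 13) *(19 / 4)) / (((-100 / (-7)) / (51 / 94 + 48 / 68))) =-1227597049 / 13295360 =-92.33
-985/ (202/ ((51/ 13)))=-50235/ 2626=-19.13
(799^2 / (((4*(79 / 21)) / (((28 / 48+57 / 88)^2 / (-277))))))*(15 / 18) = -2360088696875 / 12201260544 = -193.43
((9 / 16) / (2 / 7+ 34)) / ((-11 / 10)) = -21 / 1408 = -0.01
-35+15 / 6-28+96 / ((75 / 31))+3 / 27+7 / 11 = -20.07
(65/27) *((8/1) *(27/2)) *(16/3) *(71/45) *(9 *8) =472576/3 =157525.33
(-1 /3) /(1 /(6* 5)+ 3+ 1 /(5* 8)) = -40 /367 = -0.11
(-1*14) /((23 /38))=-532 /23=-23.13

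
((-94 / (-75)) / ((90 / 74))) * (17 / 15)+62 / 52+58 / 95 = 74294869 / 25008750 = 2.97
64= 64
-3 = -3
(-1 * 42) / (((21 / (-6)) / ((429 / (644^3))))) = 0.00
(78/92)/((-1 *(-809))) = 39/37214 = 0.00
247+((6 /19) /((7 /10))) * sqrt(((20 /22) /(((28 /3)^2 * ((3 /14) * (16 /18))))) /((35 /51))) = 135 * sqrt(374) /20482+247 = 247.13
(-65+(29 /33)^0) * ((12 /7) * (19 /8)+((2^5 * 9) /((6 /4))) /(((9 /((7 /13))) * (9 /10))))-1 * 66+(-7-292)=-3544069 /2457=-1442.44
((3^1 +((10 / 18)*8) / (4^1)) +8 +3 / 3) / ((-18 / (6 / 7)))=-0.62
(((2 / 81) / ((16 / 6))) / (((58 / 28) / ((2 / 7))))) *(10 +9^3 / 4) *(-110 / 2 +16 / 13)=-179177 / 13572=-13.20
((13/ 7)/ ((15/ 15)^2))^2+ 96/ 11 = 6563/ 539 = 12.18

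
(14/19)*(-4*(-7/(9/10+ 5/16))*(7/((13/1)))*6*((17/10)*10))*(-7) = -156737280/23959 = -6541.90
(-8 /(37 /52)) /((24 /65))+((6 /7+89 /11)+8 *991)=67576835 /8547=7906.50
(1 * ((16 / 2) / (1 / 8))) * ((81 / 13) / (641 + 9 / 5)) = 12960 / 20891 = 0.62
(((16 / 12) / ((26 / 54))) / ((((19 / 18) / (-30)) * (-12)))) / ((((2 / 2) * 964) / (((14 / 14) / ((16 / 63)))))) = 25515 / 952432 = 0.03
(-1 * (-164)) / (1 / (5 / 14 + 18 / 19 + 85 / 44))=776499 / 1463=530.76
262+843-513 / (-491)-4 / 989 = 537092288 / 485599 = 1106.04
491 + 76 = 567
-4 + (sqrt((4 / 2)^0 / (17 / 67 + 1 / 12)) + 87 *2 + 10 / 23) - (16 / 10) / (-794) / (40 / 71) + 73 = 2 *sqrt(54471) / 271 + 111141783 / 456550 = 245.16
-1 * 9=-9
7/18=0.39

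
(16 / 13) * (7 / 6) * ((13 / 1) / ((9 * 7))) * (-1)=-8 / 27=-0.30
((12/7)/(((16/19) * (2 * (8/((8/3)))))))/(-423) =-19/23688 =-0.00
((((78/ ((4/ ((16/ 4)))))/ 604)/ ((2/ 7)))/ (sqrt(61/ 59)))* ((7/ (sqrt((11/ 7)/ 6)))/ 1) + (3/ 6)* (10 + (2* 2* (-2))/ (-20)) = 26/ 5 + 1911* sqrt(1662738)/ 405284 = 11.28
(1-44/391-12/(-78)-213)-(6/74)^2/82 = -120945243335/570607414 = -211.96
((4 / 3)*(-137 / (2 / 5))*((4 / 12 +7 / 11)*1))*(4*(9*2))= -350720 / 11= -31883.64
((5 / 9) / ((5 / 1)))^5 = 1 / 59049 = 0.00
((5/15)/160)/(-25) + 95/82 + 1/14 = 4235713/3444000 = 1.23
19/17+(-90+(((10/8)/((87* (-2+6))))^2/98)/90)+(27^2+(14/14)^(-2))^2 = 532811.12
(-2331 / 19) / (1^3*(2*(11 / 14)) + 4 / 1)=-5439 / 247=-22.02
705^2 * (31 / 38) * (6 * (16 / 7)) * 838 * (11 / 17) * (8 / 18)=3029949225600 / 2261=1340092536.75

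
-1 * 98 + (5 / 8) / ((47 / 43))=-36633 / 376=-97.43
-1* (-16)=16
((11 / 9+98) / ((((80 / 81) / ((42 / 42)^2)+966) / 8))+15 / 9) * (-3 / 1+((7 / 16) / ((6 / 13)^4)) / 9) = -105197165755 / 21926267136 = -4.80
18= 18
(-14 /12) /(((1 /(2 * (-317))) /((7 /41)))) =15533 /123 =126.28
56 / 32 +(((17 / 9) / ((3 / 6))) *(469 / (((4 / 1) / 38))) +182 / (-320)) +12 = 24256901 / 1440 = 16845.07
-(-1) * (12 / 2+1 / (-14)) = 83 / 14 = 5.93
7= 7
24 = 24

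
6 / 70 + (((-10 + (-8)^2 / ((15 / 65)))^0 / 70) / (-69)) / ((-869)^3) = 271681252327 / 3169614610470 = 0.09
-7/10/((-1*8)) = 7/80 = 0.09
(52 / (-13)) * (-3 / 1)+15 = 27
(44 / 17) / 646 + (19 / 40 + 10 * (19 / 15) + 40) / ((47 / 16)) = 70047724 / 3871155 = 18.09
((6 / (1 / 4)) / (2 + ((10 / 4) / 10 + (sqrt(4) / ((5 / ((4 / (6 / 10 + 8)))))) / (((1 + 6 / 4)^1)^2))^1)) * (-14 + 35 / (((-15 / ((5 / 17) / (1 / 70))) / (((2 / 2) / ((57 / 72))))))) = -2489390400 / 3166369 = -786.20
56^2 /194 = 1568 /97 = 16.16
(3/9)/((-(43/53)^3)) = -0.62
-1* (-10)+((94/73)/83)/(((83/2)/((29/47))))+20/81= 417413906/40734657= 10.25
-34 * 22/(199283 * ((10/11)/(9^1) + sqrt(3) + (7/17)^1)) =-0.00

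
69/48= 23/16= 1.44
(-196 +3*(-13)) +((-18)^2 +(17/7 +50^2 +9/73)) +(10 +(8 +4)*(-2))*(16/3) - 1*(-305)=4325950/1533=2821.89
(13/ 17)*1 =13/ 17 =0.76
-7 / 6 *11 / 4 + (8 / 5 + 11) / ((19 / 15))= 3073 / 456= 6.74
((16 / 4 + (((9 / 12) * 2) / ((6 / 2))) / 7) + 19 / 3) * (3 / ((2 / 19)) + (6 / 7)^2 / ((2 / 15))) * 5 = 2427535 / 1372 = 1769.34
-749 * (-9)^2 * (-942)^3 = 50713028298072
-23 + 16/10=-107/5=-21.40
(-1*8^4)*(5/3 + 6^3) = -2674688/3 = -891562.67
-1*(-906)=906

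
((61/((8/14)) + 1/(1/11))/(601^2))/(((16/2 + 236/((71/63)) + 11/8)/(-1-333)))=-7446196/14962029023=-0.00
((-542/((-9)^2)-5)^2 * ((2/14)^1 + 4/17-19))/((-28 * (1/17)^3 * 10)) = 71792250877/1607445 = 44662.34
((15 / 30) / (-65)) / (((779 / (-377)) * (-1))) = -29 / 7790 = -0.00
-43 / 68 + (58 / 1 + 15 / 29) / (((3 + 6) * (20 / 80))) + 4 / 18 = 151435 / 5916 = 25.60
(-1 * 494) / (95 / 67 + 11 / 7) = -115843 / 701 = -165.25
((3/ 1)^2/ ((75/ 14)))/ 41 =42/ 1025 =0.04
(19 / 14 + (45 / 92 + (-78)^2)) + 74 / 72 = 17639761 / 2898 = 6086.87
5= 5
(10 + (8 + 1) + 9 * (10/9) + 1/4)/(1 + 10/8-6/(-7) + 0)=273/29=9.41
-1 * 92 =-92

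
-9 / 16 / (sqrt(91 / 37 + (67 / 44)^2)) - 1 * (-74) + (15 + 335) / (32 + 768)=1191 / 16 - 99 * sqrt(12663953) / 1369076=74.18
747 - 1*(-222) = 969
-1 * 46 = -46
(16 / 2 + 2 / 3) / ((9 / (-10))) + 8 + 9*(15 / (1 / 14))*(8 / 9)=45316 / 27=1678.37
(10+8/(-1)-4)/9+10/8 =37/36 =1.03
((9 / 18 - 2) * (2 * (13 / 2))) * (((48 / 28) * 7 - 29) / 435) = 221 / 290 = 0.76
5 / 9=0.56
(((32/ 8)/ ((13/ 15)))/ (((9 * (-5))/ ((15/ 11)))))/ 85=-4/ 2431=-0.00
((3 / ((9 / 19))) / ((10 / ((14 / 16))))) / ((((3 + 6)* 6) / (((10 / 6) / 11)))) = 133 / 85536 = 0.00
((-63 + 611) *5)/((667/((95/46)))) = 130150/15341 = 8.48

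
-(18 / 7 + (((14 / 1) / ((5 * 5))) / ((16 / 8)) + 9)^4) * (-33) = 669444338706 / 2734375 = 244825.36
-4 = -4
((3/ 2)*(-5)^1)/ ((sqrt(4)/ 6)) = -45/ 2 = -22.50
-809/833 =-0.97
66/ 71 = 0.93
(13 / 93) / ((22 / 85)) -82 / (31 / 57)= -307379 / 2046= -150.23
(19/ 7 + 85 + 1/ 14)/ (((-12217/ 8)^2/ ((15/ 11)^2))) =8848800/ 126419060383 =0.00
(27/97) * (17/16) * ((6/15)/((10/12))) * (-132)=-45441/2425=-18.74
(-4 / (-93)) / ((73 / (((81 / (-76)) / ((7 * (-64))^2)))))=-27 / 8629669888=-0.00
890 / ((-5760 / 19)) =-1691 / 576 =-2.94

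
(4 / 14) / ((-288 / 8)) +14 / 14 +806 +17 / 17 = 101807 / 126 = 807.99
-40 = -40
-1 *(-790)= 790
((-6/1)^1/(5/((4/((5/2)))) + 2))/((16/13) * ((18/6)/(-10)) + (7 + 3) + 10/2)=-1040/12997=-0.08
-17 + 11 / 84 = -1417 / 84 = -16.87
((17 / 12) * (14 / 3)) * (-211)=-1394.94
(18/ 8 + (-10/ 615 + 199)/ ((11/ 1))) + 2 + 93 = 56747/ 492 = 115.34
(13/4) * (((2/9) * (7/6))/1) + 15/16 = 769/432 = 1.78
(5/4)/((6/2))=5/12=0.42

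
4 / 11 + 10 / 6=67 / 33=2.03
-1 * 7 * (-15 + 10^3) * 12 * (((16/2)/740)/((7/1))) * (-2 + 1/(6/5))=5516/37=149.08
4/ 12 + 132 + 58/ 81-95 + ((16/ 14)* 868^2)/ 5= 69760946/ 405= 172249.25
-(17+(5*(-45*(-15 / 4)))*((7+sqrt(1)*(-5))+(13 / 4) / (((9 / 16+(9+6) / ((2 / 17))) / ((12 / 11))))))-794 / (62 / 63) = -1180662613 / 465806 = -2534.67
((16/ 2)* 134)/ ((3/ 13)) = 13936/ 3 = 4645.33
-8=-8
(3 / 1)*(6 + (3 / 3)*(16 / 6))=26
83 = 83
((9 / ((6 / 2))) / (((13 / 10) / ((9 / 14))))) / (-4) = -135 / 364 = -0.37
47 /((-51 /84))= -77.41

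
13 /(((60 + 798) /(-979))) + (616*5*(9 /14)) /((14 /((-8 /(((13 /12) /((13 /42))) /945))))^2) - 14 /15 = 69284136823 /1470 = 47132065.87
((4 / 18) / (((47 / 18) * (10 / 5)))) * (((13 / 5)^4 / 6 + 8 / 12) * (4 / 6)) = 62122 / 264375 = 0.23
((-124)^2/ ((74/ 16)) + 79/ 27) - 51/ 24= 26576129/ 7992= 3325.34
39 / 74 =0.53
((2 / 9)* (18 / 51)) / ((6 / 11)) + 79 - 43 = 5530 / 153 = 36.14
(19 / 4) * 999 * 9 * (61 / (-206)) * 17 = -177149673 / 824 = -214987.47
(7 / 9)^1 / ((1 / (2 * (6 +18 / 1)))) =112 / 3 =37.33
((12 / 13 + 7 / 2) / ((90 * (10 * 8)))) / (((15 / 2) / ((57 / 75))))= 437 / 7020000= 0.00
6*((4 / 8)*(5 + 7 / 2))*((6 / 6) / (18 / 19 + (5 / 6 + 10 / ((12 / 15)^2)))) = 11628 / 7937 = 1.47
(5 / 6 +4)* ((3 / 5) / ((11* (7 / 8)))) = 116 / 385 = 0.30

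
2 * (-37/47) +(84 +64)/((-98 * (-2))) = -1887/2303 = -0.82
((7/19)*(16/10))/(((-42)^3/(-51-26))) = 11/17955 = 0.00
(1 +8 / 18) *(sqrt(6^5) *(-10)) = -520 *sqrt(6) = -1273.73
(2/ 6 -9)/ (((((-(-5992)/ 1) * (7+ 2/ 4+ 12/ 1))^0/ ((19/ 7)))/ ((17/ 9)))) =-8398/ 189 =-44.43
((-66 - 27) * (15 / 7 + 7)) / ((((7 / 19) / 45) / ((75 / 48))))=-7951500 / 49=-162275.51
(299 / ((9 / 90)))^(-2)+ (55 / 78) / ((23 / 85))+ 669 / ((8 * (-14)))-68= -53594591291 / 750968400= -71.37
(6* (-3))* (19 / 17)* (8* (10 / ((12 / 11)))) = -1475.29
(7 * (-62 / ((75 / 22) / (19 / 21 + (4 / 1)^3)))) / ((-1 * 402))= 929566 / 45225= 20.55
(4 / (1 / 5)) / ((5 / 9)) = 36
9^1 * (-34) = -306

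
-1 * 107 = -107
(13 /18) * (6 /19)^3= 156 /6859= 0.02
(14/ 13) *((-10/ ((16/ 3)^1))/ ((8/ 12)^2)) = -945/ 208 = -4.54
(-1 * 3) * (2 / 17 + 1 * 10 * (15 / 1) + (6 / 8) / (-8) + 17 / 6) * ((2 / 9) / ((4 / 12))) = -249463 / 816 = -305.71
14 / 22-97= -1060 / 11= -96.36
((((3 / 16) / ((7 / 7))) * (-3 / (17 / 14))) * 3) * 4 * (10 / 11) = -945 / 187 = -5.05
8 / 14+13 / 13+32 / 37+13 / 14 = 249 / 74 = 3.36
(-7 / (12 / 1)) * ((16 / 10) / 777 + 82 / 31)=-159409 / 103230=-1.54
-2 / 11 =-0.18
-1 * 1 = -1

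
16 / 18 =8 / 9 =0.89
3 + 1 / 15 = 3.07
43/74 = 0.58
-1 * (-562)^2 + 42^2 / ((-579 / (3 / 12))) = -315844.76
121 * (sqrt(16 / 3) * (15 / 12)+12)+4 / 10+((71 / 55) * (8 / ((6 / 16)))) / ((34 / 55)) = 1846.25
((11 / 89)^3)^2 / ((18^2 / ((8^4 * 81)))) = 1814078464 / 496981290961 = 0.00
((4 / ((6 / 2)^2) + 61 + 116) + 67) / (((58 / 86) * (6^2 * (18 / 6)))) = 23650 / 7047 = 3.36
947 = 947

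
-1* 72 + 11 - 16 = -77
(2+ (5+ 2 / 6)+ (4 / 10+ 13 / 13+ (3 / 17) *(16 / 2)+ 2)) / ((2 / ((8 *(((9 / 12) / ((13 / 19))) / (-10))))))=-58843 / 11050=-5.33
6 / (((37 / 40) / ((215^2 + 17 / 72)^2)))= 55385141995445 / 3996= 13860145644.51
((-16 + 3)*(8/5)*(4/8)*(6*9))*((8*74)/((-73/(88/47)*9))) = 16253952/17155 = 947.48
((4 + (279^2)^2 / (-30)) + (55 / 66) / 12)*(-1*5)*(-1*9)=-72710653907 / 8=-9088831738.38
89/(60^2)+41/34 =75313/61200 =1.23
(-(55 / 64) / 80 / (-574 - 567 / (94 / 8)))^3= 138188413 / 26859584918001249419264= 0.00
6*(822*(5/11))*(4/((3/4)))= 131520/11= 11956.36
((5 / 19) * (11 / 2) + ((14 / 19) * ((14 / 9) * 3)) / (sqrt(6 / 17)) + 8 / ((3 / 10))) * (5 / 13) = 490 * sqrt(102) / 2223 + 16025 / 1482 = 13.04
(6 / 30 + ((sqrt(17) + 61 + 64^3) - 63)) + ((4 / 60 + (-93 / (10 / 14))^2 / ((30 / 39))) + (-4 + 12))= sqrt(17) + 213140939 / 750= 284192.04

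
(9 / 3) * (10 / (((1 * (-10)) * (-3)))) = 1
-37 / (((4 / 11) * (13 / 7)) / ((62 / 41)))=-88319 / 1066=-82.85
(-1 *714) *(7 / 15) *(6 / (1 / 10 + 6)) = -19992 / 61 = -327.74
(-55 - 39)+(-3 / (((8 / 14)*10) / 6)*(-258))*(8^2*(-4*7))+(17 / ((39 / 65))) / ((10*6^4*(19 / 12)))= -89659209659 / 61560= -1456452.40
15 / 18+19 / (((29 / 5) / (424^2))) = 102472465 / 174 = 588922.21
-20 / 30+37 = 109 / 3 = 36.33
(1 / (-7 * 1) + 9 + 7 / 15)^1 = 979 / 105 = 9.32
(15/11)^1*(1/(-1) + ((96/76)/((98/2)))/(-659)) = -9203295/6748819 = -1.36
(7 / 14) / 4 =1 / 8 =0.12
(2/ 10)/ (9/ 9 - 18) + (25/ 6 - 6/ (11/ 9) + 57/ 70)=236/ 3927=0.06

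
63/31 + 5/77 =5006/2387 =2.10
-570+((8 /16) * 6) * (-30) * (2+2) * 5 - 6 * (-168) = -1362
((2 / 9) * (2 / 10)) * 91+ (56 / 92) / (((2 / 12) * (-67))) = 276682 / 69345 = 3.99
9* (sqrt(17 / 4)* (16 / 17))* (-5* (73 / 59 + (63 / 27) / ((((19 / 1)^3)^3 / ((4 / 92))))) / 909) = -65015117348529440* sqrt(17) / 2255556997519316553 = -0.12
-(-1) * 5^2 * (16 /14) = 28.57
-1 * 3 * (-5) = 15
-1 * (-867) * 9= 7803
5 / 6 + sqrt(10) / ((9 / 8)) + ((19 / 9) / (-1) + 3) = 31 / 18 + 8*sqrt(10) / 9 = 4.53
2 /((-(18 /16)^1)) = -16 /9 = -1.78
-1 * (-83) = 83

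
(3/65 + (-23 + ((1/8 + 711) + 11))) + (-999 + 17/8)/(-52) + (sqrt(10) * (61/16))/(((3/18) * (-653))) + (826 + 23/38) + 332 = 1876.84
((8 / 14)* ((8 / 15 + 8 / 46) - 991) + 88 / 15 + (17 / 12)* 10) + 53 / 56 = -1503929 / 2760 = -544.90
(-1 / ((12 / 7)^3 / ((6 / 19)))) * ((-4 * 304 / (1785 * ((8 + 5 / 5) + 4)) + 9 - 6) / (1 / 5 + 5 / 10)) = -478793 / 1813968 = -0.26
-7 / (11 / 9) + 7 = 14 / 11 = 1.27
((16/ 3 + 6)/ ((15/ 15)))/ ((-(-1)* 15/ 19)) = 646/ 45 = 14.36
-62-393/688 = -62.57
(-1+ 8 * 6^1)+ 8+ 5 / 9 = 500 / 9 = 55.56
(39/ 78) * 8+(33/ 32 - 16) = -351/ 32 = -10.97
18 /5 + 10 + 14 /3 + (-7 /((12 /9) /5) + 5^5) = 187021 /60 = 3117.02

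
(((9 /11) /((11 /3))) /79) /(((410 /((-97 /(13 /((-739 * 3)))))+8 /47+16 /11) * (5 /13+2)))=3547663353 /4940525587030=0.00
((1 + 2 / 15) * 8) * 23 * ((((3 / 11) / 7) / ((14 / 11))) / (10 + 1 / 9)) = 14076 / 22295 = 0.63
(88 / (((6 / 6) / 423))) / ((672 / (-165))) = -255915 / 28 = -9139.82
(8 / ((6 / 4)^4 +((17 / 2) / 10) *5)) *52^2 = 346112 / 149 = 2322.90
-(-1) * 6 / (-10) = -3 / 5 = -0.60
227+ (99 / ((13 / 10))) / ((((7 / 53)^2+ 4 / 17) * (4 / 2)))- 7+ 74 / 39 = 6494753 / 17433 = 372.56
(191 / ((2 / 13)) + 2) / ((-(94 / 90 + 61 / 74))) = -4140855 / 6223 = -665.41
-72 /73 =-0.99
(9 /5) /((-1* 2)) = -9 /10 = -0.90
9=9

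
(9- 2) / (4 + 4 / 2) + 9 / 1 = 61 / 6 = 10.17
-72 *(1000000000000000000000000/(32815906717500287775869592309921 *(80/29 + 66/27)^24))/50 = -0.00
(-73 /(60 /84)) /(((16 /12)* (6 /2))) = -25.55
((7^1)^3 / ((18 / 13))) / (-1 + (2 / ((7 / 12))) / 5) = -788.21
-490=-490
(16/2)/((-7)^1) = -8/7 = -1.14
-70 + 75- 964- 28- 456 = -1443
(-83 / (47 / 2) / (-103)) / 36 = 83 / 87138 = 0.00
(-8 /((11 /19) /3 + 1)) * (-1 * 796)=90744 /17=5337.88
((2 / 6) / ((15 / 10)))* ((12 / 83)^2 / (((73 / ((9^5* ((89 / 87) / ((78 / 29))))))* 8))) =0.18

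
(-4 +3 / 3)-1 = -4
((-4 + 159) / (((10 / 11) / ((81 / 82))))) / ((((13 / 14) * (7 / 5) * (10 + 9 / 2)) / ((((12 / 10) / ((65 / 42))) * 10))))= 13920984 / 200941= 69.28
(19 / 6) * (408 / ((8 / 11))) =3553 / 2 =1776.50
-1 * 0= 0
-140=-140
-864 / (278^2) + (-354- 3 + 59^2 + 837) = 76530265 / 19321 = 3960.99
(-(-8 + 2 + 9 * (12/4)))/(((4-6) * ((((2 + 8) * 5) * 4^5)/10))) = 0.00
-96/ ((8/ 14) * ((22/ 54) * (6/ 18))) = -13608/ 11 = -1237.09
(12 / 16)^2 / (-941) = -9 / 15056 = -0.00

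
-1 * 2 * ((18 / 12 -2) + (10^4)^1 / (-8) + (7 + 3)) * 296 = 734376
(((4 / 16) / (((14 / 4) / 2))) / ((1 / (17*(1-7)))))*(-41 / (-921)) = -1394 / 2149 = -0.65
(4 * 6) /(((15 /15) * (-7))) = -24 /7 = -3.43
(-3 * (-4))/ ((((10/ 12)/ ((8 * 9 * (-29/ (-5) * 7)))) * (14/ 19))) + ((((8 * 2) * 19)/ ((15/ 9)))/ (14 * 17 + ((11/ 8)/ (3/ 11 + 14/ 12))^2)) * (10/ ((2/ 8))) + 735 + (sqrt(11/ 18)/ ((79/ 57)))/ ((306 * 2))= 57893.22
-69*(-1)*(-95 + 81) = -966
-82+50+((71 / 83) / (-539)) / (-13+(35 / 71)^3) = -6599531017631 / 206236138416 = -32.00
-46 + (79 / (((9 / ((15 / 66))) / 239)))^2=8910500641 / 39204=227285.50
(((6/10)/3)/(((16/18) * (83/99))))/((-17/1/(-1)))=891/56440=0.02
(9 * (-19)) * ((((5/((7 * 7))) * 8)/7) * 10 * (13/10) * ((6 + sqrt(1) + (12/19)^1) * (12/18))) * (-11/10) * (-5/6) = -414700/343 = -1209.04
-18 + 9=-9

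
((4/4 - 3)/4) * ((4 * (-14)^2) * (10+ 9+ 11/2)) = -9604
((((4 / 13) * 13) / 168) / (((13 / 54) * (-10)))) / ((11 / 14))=-9 / 715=-0.01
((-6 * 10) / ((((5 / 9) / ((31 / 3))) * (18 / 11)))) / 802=-341 / 401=-0.85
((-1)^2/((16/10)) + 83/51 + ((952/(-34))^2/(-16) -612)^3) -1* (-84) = -117832315457/408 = -288804694.75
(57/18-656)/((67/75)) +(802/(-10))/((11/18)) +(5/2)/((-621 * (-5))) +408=-1038970591/2288385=-454.02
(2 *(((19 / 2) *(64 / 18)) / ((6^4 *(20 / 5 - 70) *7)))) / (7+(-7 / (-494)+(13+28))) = -9386 / 3994255881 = -0.00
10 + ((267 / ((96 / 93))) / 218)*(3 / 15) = 357077 / 34880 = 10.24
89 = 89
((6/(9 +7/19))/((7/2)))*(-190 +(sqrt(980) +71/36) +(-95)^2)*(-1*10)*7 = -30222445/267 - 15960*sqrt(5)/89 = -113593.66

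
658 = 658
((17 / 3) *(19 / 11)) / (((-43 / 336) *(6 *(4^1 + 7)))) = -18088 / 15609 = -1.16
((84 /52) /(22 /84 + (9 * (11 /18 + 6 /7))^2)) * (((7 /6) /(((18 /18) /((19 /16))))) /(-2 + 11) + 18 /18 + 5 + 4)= 3009139 /32082648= 0.09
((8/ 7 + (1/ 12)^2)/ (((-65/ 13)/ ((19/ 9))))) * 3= -22021/ 15120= -1.46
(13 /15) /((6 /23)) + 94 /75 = 2059 /450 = 4.58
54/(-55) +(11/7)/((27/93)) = 15353/3465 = 4.43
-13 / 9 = -1.44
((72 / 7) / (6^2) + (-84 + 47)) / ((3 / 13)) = -3341 / 21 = -159.10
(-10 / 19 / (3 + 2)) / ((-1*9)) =2 / 171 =0.01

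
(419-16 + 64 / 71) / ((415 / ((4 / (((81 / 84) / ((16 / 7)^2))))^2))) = 160373407744 / 350839755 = 457.11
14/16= 7/8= 0.88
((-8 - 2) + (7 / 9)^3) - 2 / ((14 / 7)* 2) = -14623 / 1458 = -10.03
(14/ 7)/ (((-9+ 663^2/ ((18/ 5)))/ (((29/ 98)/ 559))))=58/ 6688526117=0.00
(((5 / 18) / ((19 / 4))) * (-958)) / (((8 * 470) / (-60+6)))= 1437 / 1786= 0.80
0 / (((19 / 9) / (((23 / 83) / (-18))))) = 0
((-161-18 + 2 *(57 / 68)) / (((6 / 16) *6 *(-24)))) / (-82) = -6029 / 150552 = -0.04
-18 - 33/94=-1725/94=-18.35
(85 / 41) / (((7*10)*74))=17 / 42476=0.00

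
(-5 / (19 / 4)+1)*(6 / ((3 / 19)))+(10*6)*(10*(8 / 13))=4774 / 13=367.23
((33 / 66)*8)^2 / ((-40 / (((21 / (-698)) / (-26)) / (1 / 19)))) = -399 / 45370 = -0.01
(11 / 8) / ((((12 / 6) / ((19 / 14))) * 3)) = 209 / 672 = 0.31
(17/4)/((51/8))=2/3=0.67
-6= -6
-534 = -534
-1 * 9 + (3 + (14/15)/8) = -353/60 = -5.88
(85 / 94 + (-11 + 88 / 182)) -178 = -1604835 / 8554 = -187.61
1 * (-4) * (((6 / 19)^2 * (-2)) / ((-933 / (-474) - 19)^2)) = 798848 / 290463849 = 0.00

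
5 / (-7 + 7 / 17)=-85 / 112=-0.76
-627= -627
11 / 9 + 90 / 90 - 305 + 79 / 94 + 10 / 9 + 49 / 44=-1859417 / 6204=-299.71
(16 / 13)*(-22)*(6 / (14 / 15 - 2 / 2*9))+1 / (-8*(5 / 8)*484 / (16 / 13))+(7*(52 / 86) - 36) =-3932562 / 338195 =-11.63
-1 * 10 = -10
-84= -84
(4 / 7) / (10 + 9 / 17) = 68 / 1253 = 0.05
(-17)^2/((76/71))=269.99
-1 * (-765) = 765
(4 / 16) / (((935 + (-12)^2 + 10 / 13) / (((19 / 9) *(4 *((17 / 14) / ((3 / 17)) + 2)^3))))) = 12818093899 / 9359759304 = 1.37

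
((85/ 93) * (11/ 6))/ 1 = 935/ 558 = 1.68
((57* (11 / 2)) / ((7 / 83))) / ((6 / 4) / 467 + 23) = 24303147 / 150395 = 161.60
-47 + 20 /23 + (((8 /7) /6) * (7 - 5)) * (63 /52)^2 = -354271 /7774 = -45.57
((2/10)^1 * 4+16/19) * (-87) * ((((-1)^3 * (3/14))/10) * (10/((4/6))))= 30537/665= 45.92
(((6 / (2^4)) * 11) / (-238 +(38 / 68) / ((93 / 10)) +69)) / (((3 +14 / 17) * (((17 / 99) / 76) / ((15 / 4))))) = -294412239 / 27777776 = -10.60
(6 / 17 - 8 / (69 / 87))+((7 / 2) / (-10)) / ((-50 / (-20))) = -193037 / 19550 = -9.87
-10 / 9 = -1.11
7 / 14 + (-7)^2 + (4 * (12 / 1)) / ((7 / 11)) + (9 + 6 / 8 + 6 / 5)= 19023 / 140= 135.88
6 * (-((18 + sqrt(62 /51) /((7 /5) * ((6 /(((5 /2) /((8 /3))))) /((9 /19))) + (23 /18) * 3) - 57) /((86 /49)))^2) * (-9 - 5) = 41373.63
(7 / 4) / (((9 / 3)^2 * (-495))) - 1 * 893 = -15913267 / 17820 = -893.00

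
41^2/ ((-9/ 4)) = -6724/ 9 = -747.11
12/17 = 0.71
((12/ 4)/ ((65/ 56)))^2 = 28224/ 4225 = 6.68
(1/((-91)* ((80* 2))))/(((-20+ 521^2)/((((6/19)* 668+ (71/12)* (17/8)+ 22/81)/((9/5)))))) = -11021303/350320800420864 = -0.00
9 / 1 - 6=3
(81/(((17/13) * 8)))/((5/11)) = 11583/680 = 17.03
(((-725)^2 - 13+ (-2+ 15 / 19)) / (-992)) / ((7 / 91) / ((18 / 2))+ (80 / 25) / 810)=-262897376625 / 6200992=-42396.02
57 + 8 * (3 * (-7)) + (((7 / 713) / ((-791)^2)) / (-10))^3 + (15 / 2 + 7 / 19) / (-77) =-6010384635837010136496909522709 / 54097806556620858112155151000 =-111.10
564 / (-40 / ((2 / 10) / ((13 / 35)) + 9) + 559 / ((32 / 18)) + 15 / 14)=1958208 / 1080887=1.81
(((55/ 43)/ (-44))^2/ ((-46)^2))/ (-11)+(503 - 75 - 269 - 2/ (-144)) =159.01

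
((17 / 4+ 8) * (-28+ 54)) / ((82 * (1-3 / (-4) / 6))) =1274 / 369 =3.45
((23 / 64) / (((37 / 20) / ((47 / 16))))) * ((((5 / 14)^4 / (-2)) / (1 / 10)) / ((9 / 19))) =-320921875 / 3274887168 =-0.10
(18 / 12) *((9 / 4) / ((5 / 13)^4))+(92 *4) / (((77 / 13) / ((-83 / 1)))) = -1925981681 / 385000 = -5002.55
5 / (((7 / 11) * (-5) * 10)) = -11 / 70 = -0.16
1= 1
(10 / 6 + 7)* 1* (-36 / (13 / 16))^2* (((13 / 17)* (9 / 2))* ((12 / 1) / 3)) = 3981312 / 17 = 234194.82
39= 39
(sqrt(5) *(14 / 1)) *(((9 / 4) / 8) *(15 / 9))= 105 *sqrt(5) / 16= 14.67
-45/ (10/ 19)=-171/ 2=-85.50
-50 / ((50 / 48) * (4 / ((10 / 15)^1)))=-8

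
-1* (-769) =769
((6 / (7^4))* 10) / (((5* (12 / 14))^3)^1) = 1 / 3150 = 0.00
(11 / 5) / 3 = 11 / 15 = 0.73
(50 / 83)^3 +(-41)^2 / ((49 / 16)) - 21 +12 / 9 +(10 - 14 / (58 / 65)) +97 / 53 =67900494272195 / 129188982993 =525.59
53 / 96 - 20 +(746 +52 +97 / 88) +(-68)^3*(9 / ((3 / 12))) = -11952623597 / 1056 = -11318772.35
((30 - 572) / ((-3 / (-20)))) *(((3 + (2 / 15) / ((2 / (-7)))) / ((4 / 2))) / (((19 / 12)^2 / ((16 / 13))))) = -555008 / 247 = -2247.00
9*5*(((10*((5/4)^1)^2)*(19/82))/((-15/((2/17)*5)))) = -35625/5576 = -6.39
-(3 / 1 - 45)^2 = -1764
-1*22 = -22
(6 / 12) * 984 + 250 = 742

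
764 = 764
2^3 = 8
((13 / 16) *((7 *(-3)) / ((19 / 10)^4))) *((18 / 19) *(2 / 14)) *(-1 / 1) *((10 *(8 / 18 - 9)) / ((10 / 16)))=-60060000 / 2476099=-24.26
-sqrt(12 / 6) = -sqrt(2) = -1.41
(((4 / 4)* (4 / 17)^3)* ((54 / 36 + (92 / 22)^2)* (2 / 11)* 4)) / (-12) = -294080 / 19617609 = -0.01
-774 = -774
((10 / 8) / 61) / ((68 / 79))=395 / 16592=0.02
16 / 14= 8 / 7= 1.14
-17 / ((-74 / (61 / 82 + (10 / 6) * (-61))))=-11407 / 492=-23.18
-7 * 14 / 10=-49 / 5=-9.80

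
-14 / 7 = -2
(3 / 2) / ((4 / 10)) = 3.75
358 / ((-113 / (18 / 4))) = -1611 / 113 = -14.26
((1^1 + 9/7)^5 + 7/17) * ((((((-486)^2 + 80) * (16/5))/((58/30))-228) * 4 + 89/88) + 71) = 71593892577494445/729154888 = 98187495.90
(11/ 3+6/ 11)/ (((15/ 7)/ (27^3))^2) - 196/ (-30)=293191222121/ 825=355383299.54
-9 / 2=-4.50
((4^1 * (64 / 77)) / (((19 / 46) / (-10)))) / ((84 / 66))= -58880 / 931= -63.24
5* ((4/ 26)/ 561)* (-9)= -30/ 2431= -0.01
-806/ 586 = -403/ 293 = -1.38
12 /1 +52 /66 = 422 /33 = 12.79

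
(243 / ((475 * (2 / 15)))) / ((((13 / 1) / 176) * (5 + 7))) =5346 / 1235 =4.33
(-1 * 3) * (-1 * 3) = 9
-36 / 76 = -9 / 19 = -0.47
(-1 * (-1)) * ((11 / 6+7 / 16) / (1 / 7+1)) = 763 / 384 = 1.99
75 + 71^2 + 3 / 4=20467 / 4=5116.75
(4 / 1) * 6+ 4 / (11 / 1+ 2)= 316 / 13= 24.31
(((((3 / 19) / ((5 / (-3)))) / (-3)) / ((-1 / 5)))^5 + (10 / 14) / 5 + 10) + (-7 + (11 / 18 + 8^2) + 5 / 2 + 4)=11583175813 / 155994237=74.25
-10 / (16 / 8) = -5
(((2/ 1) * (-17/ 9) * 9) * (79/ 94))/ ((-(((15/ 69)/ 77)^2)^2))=13211443062723983/ 29375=449751253199.11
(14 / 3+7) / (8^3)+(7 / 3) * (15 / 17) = 54355 / 26112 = 2.08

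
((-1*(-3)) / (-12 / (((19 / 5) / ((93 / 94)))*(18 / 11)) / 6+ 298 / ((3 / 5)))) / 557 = 16074 / 1481305295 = 0.00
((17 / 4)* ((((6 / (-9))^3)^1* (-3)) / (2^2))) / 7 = 17 / 126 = 0.13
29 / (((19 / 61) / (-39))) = -68991 / 19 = -3631.11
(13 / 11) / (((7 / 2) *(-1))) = -26 / 77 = -0.34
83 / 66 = 1.26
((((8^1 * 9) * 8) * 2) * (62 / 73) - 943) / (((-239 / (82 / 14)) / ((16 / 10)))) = -1.39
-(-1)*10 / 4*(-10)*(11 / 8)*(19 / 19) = -275 / 8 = -34.38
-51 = -51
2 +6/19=44/19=2.32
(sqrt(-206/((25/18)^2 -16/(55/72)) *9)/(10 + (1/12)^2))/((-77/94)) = -730944 *sqrt(3839431090)/37600331461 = -1.20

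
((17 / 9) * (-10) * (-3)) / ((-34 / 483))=-805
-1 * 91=-91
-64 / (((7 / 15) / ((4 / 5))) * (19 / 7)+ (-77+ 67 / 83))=63744 / 74311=0.86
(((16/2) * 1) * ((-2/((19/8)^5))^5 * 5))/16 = -3022314549036572936765440/93076495688256089536609610280499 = -0.00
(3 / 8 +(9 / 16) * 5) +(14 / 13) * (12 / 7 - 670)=-149033 / 208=-716.50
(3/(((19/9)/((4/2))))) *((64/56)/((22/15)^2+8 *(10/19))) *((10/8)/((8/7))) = 30375/54392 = 0.56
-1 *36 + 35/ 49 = -247/ 7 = -35.29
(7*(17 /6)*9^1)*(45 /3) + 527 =3204.50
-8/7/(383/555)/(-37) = 120/2681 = 0.04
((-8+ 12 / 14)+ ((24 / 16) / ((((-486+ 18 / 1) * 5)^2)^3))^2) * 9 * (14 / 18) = -598932355484985202253765836799999999999993 / 11978647109699704045075316736000000000000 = -50.00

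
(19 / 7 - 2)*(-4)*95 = -1900 / 7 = -271.43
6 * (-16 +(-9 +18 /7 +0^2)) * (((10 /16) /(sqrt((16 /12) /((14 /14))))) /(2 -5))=785 * sqrt(3) /56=24.28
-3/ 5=-0.60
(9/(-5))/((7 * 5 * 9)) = -1/175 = -0.01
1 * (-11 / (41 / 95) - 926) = -39011 / 41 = -951.49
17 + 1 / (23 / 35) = 426 / 23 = 18.52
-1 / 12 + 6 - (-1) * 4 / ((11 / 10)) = 1261 / 132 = 9.55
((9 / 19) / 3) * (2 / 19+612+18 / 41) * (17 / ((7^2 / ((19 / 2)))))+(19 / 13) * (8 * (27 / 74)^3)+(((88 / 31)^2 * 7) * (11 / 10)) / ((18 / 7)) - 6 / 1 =366821227516620691 / 1086971015603655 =337.47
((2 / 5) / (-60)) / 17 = -1 / 2550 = -0.00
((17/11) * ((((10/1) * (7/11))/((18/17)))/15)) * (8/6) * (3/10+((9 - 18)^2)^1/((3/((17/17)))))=368186/16335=22.54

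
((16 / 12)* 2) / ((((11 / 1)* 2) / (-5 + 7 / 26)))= -0.57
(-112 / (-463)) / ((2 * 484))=14 / 56023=0.00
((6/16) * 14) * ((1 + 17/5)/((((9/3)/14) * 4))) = 539/20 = 26.95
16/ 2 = 8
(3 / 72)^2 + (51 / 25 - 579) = -8308199 / 14400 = -576.96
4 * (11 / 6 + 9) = 130 / 3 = 43.33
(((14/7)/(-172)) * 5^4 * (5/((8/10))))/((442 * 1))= -15625/152048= -0.10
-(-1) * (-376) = -376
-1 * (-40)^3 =64000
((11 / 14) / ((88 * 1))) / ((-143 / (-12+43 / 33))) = 353 / 528528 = 0.00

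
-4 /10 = -2 /5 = -0.40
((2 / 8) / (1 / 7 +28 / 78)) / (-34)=-273 / 18632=-0.01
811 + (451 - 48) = 1214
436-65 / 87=37867 / 87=435.25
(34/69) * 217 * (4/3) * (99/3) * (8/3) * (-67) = -174002752/207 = -840593.00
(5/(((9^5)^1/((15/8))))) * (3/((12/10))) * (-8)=-125/39366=-0.00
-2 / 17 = -0.12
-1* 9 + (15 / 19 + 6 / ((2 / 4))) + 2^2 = 148 / 19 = 7.79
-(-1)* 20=20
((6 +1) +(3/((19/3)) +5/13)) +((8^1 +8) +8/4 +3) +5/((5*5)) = 35887/1235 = 29.06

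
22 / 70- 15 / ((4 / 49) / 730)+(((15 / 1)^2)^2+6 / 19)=-111070787 / 1330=-83511.87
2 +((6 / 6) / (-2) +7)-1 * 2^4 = -15 / 2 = -7.50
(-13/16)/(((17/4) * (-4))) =13/272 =0.05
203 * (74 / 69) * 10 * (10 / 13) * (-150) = -75110000 / 299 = -251204.01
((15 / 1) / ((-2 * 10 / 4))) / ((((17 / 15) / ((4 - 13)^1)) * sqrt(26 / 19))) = 405 * sqrt(494) / 442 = 20.37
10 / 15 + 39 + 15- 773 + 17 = -701.33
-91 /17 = -5.35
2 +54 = 56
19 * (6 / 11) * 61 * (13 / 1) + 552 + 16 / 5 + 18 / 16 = 3860863 / 440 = 8774.69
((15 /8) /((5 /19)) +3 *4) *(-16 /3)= -102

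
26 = 26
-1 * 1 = -1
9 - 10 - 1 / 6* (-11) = 5 / 6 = 0.83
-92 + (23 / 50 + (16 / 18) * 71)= -12793 / 450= -28.43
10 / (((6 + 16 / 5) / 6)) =150 / 23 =6.52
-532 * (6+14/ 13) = -48944/ 13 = -3764.92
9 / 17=0.53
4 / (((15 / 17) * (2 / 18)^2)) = 1836 / 5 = 367.20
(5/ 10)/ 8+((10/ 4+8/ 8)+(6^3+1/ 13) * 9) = 405237/ 208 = 1948.25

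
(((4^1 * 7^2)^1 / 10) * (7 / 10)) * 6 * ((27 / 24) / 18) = 1029 / 200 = 5.14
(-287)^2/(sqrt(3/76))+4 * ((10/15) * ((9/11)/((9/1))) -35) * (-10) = 46120/33+164738 * sqrt(57)/3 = 415979.12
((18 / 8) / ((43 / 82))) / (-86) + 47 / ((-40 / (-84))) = 3648081 / 36980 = 98.65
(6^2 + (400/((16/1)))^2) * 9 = 5949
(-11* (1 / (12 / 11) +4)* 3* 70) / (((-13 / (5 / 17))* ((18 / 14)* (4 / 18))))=795025 / 884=899.35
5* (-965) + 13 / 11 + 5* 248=-39422 / 11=-3583.82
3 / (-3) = -1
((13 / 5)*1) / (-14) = -13 / 70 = -0.19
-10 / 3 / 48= -5 / 72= -0.07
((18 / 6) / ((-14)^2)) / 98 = 3 / 19208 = 0.00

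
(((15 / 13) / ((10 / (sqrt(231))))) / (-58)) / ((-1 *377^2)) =3 *sqrt(231) / 214330532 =0.00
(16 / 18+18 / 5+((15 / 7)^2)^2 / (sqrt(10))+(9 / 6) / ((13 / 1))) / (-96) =-3375 * sqrt(10) / 153664 - 5387 / 112320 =-0.12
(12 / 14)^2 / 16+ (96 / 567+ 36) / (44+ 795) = 0.09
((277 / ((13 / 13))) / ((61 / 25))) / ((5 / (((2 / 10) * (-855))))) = -236835 / 61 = -3882.54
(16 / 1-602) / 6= -293 / 3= -97.67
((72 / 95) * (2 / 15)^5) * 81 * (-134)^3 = -1847887872 / 296875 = -6224.46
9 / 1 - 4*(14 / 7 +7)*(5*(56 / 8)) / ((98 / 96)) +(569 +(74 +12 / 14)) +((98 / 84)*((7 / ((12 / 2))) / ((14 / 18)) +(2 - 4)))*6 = -8189 / 14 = -584.93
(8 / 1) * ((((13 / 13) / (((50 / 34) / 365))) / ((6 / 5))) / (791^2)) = 4964 / 1877043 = 0.00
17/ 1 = 17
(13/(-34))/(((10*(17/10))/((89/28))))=-1157/16184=-0.07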